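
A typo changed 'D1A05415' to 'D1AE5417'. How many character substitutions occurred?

Differing positions: 4, 8. Hamming distance = 2.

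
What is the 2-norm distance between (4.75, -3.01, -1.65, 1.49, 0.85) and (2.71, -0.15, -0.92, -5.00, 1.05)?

(Σ|x_i - y_i|^2)^(1/2) = (|4.75 - 2.71|^2 + |-3.01 - (-0.15)|^2 + |-1.65 - (-0.92)|^2 + |1.49 - (-5)|^2 + |0.85 - 1.05|^2)^(1/2)
= (2.04^2 + 2.86^2 + 0.73^2 + 6.49^2 + 0.2^2)^(1/2) = (4.1616 + 8.1796 + 0.5329 + 42.1201 + 0.04)^(1/2) = (55.0342)^(1/2) ≈ 7.4185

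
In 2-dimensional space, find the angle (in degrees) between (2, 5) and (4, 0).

With u = (2, 5), v = (4, 0):
u·v = 2·4 + 5·0 = 8 + 0 = 8.
|u| = √(2² + 5²) = √29, |v| = √(4² + 0²) = √16, so |u||v| = √(29·16) = √464.
cos θ = (u·v)/(|u||v|) = 8/√464 ≈ 0.371391
θ = arccos(0.371391) ≈ 68.2°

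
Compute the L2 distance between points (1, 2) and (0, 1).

(Σ|x_i - y_i|^2)^(1/2) = (|1 - 0|^2 + |2 - 1|^2)^(1/2)
= (1^2 + 1^2)^(1/2) = (1 + 1)^(1/2) = (2)^(1/2) ≈ 1.4142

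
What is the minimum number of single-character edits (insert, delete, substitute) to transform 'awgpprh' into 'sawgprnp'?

Let D[i][j] be the edit distance between the first i characters of 'awgpprh' and the first j characters of 'sawgprnp', with D[i][0] = i, D[0][j] = j, and D[i][j] = D[i-1][j-1] if the characters match, else 1 + min(D[i-1][j], D[i][j-1], D[i-1][j-1]). Filling the table (rows: prefixes of 'awgpprh', columns: prefixes of 'sawgprnp'):
     ε  s  a  w  g  p  r  n  p
  ε  0  1  2  3  4  5  6  7  8
  a  1  1  1  2  3  4  5  6  7
  w  2  2  2  1  2  3  4  5  6
  g  3  3  3  2  1  2  3  4  5
  p  4  4  4  3  2  1  2  3  4
  p  5  5  5  4  3  2  2  3  3
  r  6  6  6  5  4  3  2  3  4
  h  7  7  7  6  5  4  3  3  4
The bottom-right entry gives D[7][8] = 4, so no sequence of fewer than 4 edits works. Backtracking through the table gives one optimal edit sequence (4 edits):
  awgpprh → sawgpprh (ins s @1)
  sawgpprh → sawgprrh (sub p→r @6)
  sawgprrh → sawgprnh (sub r→n @7)
  sawgprnh → sawgprnp (sub h→p @8)
Edit distance = 4.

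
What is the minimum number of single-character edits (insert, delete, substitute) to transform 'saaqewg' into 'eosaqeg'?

Let D[i][j] be the edit distance between the first i characters of 'saaqewg' and the first j characters of 'eosaqeg', with D[i][0] = i, D[0][j] = j, and D[i][j] = D[i-1][j-1] if the characters match, else 1 + min(D[i-1][j], D[i][j-1], D[i-1][j-1]). Filling the table (rows: prefixes of 'saaqewg', columns: prefixes of 'eosaqeg'):
     ε  e  o  s  a  q  e  g
  ε  0  1  2  3  4  5  6  7
  s  1  1  2  2  3  4  5  6
  a  2  2  2  3  2  3  4  5
  a  3  3  3  3  3  3  4  5
  q  4  4  4  4  4  3  4  5
  e  5  4  5  5  5  4  3  4
  w  6  5  5  6  6  5  4  4
  g  7  6  6  6  7  6  5  4
The bottom-right entry gives D[7][7] = 4, so no sequence of fewer than 4 edits works. Backtracking through the table gives one optimal edit sequence (4 edits):
  saaqewg → esaaqewg (ins e @1)
  esaaqewg → eoaaqewg (sub s→o @2)
  eoaaqewg → eosaqewg (sub a→s @3)
  eosaqewg → eosaqeg (del w @7)
Edit distance = 4.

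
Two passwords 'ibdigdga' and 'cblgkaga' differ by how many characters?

Differing positions: 1, 3, 4, 5, 6. Hamming distance = 5.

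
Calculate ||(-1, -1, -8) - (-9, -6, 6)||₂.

√(Σ(x_i - y_i)²) = √((-1 - (-9))² + (-1 - (-6))² + (-8 - 6)²)
= √(8² + 5² + (-14)²) = √(64 + 25 + 196) = √285 ≈ 16.8819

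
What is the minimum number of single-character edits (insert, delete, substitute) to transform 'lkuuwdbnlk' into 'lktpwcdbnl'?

Let D[i][j] be the edit distance between the first i characters of 'lkuuwdbnlk' and the first j characters of 'lktpwcdbnl', with D[i][0] = i, D[0][j] = j, and D[i][j] = D[i-1][j-1] if the characters match, else 1 + min(D[i-1][j], D[i][j-1], D[i-1][j-1]). Filling the table (rows: prefixes of 'lkuuwdbnlk', columns: prefixes of 'lktpwcdbnl'):
     ε  l  k  t  p  w  c  d  b  n  l
  ε  0  1  2  3  4  5  6  7  8  9 10
  l  1  0  1  2  3  4  5  6  7  8  9
  k  2  1  0  1  2  3  4  5  6  7  8
  u  3  2  1  1  2  3  4  5  6  7  8
  u  4  3  2  2  2  3  4  5  6  7  8
  w  5  4  3  3  3  2  3  4  5  6  7
  d  6  5  4  4  4  3  3  3  4  5  6
  b  7  6  5  5  5  4  4  4  3  4  5
  n  8  7  6  6  6  5  5  5  4  3  4
  l  9  8  7  7  7  6  6  6  5  4  3
  k 10  9  8  8  8  7  7  7  6  5  4
The bottom-right entry gives D[10][10] = 4, so no sequence of fewer than 4 edits works. Backtracking through the table gives one optimal edit sequence (4 edits):
  lkuuwdbnlk → lktuwdbnlk (sub u→t @3)
  lktuwdbnlk → lktpwdbnlk (sub u→p @4)
  lktpwdbnlk → lktpwcdbnlk (ins c @6)
  lktpwcdbnlk → lktpwcdbnl (del k @11)
Edit distance = 4.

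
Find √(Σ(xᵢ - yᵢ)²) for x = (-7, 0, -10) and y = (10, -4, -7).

√(Σ(x_i - y_i)²) = √((-7 - 10)² + (0 - (-4))² + (-10 - (-7))²)
= √((-17)² + 4² + (-3)²) = √(289 + 16 + 9) = √314 ≈ 17.72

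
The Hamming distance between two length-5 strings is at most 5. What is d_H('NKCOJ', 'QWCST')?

Differing positions: 1, 2, 4, 5. Hamming distance = 4. The maximum possible Hamming distance for length-5 strings is 5, so d_H/5 = 4/5 = 0.8.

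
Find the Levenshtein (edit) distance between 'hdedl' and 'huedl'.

Let D[i][j] be the edit distance between the first i characters of 'hdedl' and the first j characters of 'huedl', with D[i][0] = i, D[0][j] = j, and D[i][j] = D[i-1][j-1] if the characters match, else 1 + min(D[i-1][j], D[i][j-1], D[i-1][j-1]). Filling the table (rows: prefixes of 'hdedl', columns: prefixes of 'huedl'):
     ε  h  u  e  d  l
  ε  0  1  2  3  4  5
  h  1  0  1  2  3  4
  d  2  1  1  2  2  3
  e  3  2  2  1  2  3
  d  4  3  3  2  1  2
  l  5  4  4  3  2  1
The bottom-right entry gives D[5][5] = 1, so no sequence of fewer than 1 edit works. Backtracking through the table gives one optimal edit sequence (1 edit):
  hdedl → huedl (sub d→u @2)
Edit distance = 1.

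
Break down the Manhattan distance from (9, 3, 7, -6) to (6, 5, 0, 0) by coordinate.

Σ|x_i - y_i| = |9 - 6| + |3 - 5| + |7 - 0| + |-6 - 0| = 3 + 2 + 7 + 6 = 18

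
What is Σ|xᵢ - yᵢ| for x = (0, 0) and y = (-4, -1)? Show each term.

Σ|x_i - y_i| = |0 - (-4)| + |0 - (-1)| = 4 + 1 = 5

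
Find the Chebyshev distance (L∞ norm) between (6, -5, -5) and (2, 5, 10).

max(|x_i - y_i|) = max(|6 - 2|, |-5 - 5|, |-5 - 10|) = max(4, 10, 15) = 15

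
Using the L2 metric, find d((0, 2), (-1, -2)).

√(Σ(x_i - y_i)²) = √((0 - (-1))² + (2 - (-2))²)
= √(1² + 4²) = √(1 + 16) = √17 ≈ 4.1231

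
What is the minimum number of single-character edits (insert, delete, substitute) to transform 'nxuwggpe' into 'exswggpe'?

Let D[i][j] be the edit distance between the first i characters of 'nxuwggpe' and the first j characters of 'exswggpe', with D[i][0] = i, D[0][j] = j, and D[i][j] = D[i-1][j-1] if the characters match, else 1 + min(D[i-1][j], D[i][j-1], D[i-1][j-1]). Filling the table (rows: prefixes of 'nxuwggpe', columns: prefixes of 'exswggpe'):
     ε  e  x  s  w  g  g  p  e
  ε  0  1  2  3  4  5  6  7  8
  n  1  1  2  3  4  5  6  7  8
  x  2  2  1  2  3  4  5  6  7
  u  3  3  2  2  3  4  5  6  7
  w  4  4  3  3  2  3  4  5  6
  g  5  5  4  4  3  2  3  4  5
  g  6  6  5  5  4  3  2  3  4
  p  7  7  6  6  5  4  3  2  3
  e  8  7  7  7  6  5  4  3  2
The bottom-right entry gives D[8][8] = 2, so no sequence of fewer than 2 edits works. Backtracking through the table gives one optimal edit sequence (2 edits):
  nxuwggpe → exuwggpe (sub n→e @1)
  exuwggpe → exswggpe (sub u→s @3)
Edit distance = 2.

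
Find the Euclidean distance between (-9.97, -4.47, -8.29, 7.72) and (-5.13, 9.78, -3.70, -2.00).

√(Σ(x_i - y_i)²) = √((-9.97 - (-5.13))² + (-4.47 - 9.78)² + (-8.29 - (-3.7))² + (7.72 - (-2))²)
= √((-4.84)² + (-14.25)² + (-4.59)² + 9.72²) = √(23.4256 + 203.0625 + 21.0681 + 94.4784) = √342.0346 ≈ 18.4942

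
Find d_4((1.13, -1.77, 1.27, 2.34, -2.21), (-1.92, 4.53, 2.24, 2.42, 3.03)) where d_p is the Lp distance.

(Σ|x_i - y_i|^4)^(1/4) = (|1.13 - (-1.92)|^4 + |-1.77 - 4.53|^4 + |1.27 - 2.24|^4 + |2.34 - 2.42|^4 + |-2.21 - 3.03|^4)^(1/4)
= (3.05^4 + 6.3^4 + 0.97^4 + 0.08^4 + 5.24^4)^(1/4) ≈ (86.5365 + 1575.2961 + 0.8853 + 0 + 753.9198)^(1/4) = (2416.6377)^(1/4) ≈ 7.0114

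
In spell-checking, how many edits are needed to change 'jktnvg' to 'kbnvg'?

Let D[i][j] be the edit distance between the first i characters of 'jktnvg' and the first j characters of 'kbnvg', with D[i][0] = i, D[0][j] = j, and D[i][j] = D[i-1][j-1] if the characters match, else 1 + min(D[i-1][j], D[i][j-1], D[i-1][j-1]). Filling the table (rows: prefixes of 'jktnvg', columns: prefixes of 'kbnvg'):
     ε  k  b  n  v  g
  ε  0  1  2  3  4  5
  j  1  1  2  3  4  5
  k  2  1  2  3  4  5
  t  3  2  2  3  4  5
  n  4  3  3  2  3  4
  v  5  4  4  3  2  3
  g  6  5  5  4  3  2
The bottom-right entry gives D[6][5] = 2, so no sequence of fewer than 2 edits works. Backtracking through the table gives one optimal edit sequence (2 edits):
  jktnvg → ktnvg (del j @1)
  ktnvg → kbnvg (sub t→b @2)
Edit distance = 2.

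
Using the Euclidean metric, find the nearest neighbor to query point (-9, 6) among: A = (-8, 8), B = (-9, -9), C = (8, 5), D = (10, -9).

Distances: d(A) ≈ 2.2361, d(B) = 15, d(C) ≈ 17.0294, d(D) ≈ 24.2074. Nearest: A = (-8, 8) with distance 2.2361.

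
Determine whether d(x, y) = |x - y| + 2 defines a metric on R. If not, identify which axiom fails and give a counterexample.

No. d fails identity of indiscernibles (specifically d(x,x) = 0): d(0, 0) = |0 - 0| + 2 = 0 + 2 = 2 ≠ 0.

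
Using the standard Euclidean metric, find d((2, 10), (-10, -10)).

√(Σ(x_i - y_i)²) = √((2 - (-10))² + (10 - (-10))²)
= √(12² + 20²) = √(144 + 400) = √544 ≈ 23.3238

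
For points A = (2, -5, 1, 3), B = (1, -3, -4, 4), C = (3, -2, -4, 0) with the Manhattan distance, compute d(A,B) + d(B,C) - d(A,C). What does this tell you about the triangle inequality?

d(A,B) = 1 + 2 + 5 + 1 = 9, d(B,C) = 2 + 1 + 0 + 4 = 7, d(A,C) = 1 + 3 + 5 + 3 = 12.
d(A,B) + d(B,C) - d(A,C) = 9 + 7 - 12 = 16 - 12 = 4. This is ≥ 0, so the triangle inequality holds for these points.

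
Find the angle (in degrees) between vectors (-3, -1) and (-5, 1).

With u = (-3, -1), v = (-5, 1):
u·v = (-3)·(-5) + (-1)·1 = 15 + (-1) = 14.
|u| = √((-3)² + (-1)²) = √10, |v| = √((-5)² + 1²) = √26, so |u||v| = √(10·26) = √260.
cos θ = (u·v)/(|u||v|) = 14/√260 ≈ 0.868243
θ = arccos(0.868243) ≈ 29.74°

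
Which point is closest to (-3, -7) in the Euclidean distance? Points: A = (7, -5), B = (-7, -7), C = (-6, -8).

Distances: d(A) ≈ 10.198, d(B) = 4, d(C) ≈ 3.1623. Nearest: C = (-6, -8) with distance 3.1623.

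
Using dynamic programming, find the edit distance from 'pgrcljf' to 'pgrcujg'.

Let D[i][j] be the edit distance between the first i characters of 'pgrcljf' and the first j characters of 'pgrcujg', with D[i][0] = i, D[0][j] = j, and D[i][j] = D[i-1][j-1] if the characters match, else 1 + min(D[i-1][j], D[i][j-1], D[i-1][j-1]). Filling the table (rows: prefixes of 'pgrcljf', columns: prefixes of 'pgrcujg'):
     ε  p  g  r  c  u  j  g
  ε  0  1  2  3  4  5  6  7
  p  1  0  1  2  3  4  5  6
  g  2  1  0  1  2  3  4  5
  r  3  2  1  0  1  2  3  4
  c  4  3  2  1  0  1  2  3
  l  5  4  3  2  1  1  2  3
  j  6  5  4  3  2  2  1  2
  f  7  6  5  4  3  3  2  2
The bottom-right entry gives D[7][7] = 2, so no sequence of fewer than 2 edits works. Backtracking through the table gives one optimal edit sequence (2 edits):
  pgrcljf → pgrcujf (sub l→u @5)
  pgrcujf → pgrcujg (sub f→g @7)
Edit distance = 2.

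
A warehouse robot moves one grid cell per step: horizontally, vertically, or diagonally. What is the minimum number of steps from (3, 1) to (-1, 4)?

max(|x_i - y_i|) = max(|3 - (-1)|, |1 - 4|) = max(4, 3) = 4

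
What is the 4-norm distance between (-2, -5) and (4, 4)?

(Σ|x_i - y_i|^4)^(1/4) = (|-2 - 4|^4 + |-5 - 4|^4)^(1/4)
= (6^4 + 9^4)^(1/4) = (1296 + 6561)^(1/4) = (7857)^(1/4) ≈ 9.4149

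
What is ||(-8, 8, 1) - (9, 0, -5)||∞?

max(|x_i - y_i|) = max(|-8 - 9|, |8 - 0|, |1 - (-5)|) = max(17, 8, 6) = 17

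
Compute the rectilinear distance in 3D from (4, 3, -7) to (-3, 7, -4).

Σ|x_i - y_i| = |4 - (-3)| + |3 - 7| + |-7 - (-4)| = 7 + 4 + 3 = 14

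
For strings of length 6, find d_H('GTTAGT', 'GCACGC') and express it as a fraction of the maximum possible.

Differing positions: 2, 3, 4, 6. Hamming distance = 4. The maximum possible Hamming distance for length-6 strings is 6, so d_H/6 = 4/6 ≈ 0.6667.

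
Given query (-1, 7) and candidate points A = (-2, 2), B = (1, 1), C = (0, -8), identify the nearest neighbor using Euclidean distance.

Distances: d(A) ≈ 5.099, d(B) ≈ 6.3246, d(C) ≈ 15.0333. Nearest: A = (-2, 2) with distance 5.099.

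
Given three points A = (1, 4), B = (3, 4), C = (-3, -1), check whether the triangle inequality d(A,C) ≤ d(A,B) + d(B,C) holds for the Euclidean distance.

d(A,B) = √(2² + 0²) = √4 = 2, d(B,C) = √(6² + 5²) = √61 ≈ 7.8102, d(A,C) = √(4² + 5²) = √41 ≈ 6.4031.
d(A,C) ≈ 6.4031 ≤ 2 + 7.8102 = 9.8102. Triangle inequality is satisfied.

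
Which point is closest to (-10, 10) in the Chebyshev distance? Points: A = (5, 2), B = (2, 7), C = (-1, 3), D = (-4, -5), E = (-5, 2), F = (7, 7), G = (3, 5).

Distances: d(A) = 15, d(B) = 12, d(C) = 9, d(D) = 15, d(E) = 8, d(F) = 17, d(G) = 13. Nearest: E = (-5, 2) with distance 8.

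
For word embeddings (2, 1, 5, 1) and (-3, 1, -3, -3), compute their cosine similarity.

With u = (2, 1, 5, 1), v = (-3, 1, -3, -3):
u·v = 2·(-3) + 1·1 + 5·(-3) + 1·(-3) = (-6) + 1 + (-15) + (-3) = -23.
|u| = √(2² + 1² + 5² + 1²) = √31, |v| = √((-3)² + 1² + (-3)² + (-3)²) = √28, so |u||v| = √(31·28) = √868.
cos θ = (u·v)/(|u||v|) = -23/√868 ≈ -0.7807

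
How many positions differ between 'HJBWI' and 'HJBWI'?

Differing positions: none. Hamming distance = 0.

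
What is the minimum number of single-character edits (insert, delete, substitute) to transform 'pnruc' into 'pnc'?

Let D[i][j] be the edit distance between the first i characters of 'pnruc' and the first j characters of 'pnc', with D[i][0] = i, D[0][j] = j, and D[i][j] = D[i-1][j-1] if the characters match, else 1 + min(D[i-1][j], D[i][j-1], D[i-1][j-1]). Filling the table (rows: prefixes of 'pnruc', columns: prefixes of 'pnc'):
     ε  p  n  c
  ε  0  1  2  3
  p  1  0  1  2
  n  2  1  0  1
  r  3  2  1  1
  u  4  3  2  2
  c  5  4  3  2
The bottom-right entry gives D[5][3] = 2, so no sequence of fewer than 2 edits works. Backtracking through the table gives one optimal edit sequence (2 edits):
  pnruc → pnuc (del r @3)
  pnuc → pnc (del u @3)
Edit distance = 2.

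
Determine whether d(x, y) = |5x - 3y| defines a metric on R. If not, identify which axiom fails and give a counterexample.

No. d fails symmetry: d(1, 7) = |5·1 - 3·7| = |-16| = 16, but d(7, 1) = |5·7 - 3·1| = |32| = 32. Since 16 ≠ 32, d(x,y) ≠ d(y,x) in general.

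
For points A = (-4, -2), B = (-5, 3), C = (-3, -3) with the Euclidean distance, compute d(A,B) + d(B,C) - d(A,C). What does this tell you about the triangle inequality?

d(A,B) = √(1² + 5²) = √26 ≈ 5.099, d(B,C) = √(2² + 6²) = √40 ≈ 6.3246, d(A,C) = √(1² + 1²) = √2 ≈ 1.4142.
d(A,B) + d(B,C) - d(A,C) = 5.099 + 6.3246 - 1.4142 = 11.4236 - 1.4142 = 10.0094 (to 4 decimal places). This is ≥ 0, so the triangle inequality holds for these points.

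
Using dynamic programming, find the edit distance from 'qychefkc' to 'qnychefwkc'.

Let D[i][j] be the edit distance between the first i characters of 'qychefkc' and the first j characters of 'qnychefwkc', with D[i][0] = i, D[0][j] = j, and D[i][j] = D[i-1][j-1] if the characters match, else 1 + min(D[i-1][j], D[i][j-1], D[i-1][j-1]). Filling the table (rows: prefixes of 'qychefkc', columns: prefixes of 'qnychefwkc'):
     ε  q  n  y  c  h  e  f  w  k  c
  ε  0  1  2  3  4  5  6  7  8  9 10
  q  1  0  1  2  3  4  5  6  7  8  9
  y  2  1  1  1  2  3  4  5  6  7  8
  c  3  2  2  2  1  2  3  4  5  6  7
  h  4  3  3  3  2  1  2  3  4  5  6
  e  5  4  4  4  3  2  1  2  3  4  5
  f  6  5  5  5  4  3  2  1  2  3  4
  k  7  6  6  6  5  4  3  2  2  2  3
  c  8  7  7  7  6  5  4  3  3  3  2
The bottom-right entry gives D[8][10] = 2, so no sequence of fewer than 2 edits works. Backtracking through the table gives one optimal edit sequence (2 edits):
  qychefkc → qnychefkc (ins n @2)
  qnychefkc → qnychefwkc (ins w @8)
Edit distance = 2.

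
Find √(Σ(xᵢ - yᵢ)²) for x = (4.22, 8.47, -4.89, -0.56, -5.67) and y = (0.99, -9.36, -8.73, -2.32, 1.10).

√(Σ(x_i - y_i)²) = √((4.22 - 0.99)² + (8.47 - (-9.36))² + (-4.89 - (-8.73))² + (-0.56 - (-2.32))² + (-5.67 - 1.1)²)
= √(3.23² + 17.83² + 3.84² + 1.76² + (-6.77)²) = √(10.4329 + 317.9089 + 14.7456 + 3.0976 + 45.8329) = √392.0179 ≈ 19.7994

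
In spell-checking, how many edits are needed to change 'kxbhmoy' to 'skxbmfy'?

Let D[i][j] be the edit distance between the first i characters of 'kxbhmoy' and the first j characters of 'skxbmfy', with D[i][0] = i, D[0][j] = j, and D[i][j] = D[i-1][j-1] if the characters match, else 1 + min(D[i-1][j], D[i][j-1], D[i-1][j-1]). Filling the table (rows: prefixes of 'kxbhmoy', columns: prefixes of 'skxbmfy'):
     ε  s  k  x  b  m  f  y
  ε  0  1  2  3  4  5  6  7
  k  1  1  1  2  3  4  5  6
  x  2  2  2  1  2  3  4  5
  b  3  3  3  2  1  2  3  4
  h  4  4  4  3  2  2  3  4
  m  5  5  5  4  3  2  3  4
  o  6  6  6  5  4  3  3  4
  y  7  7  7  6  5  4  4  3
The bottom-right entry gives D[7][7] = 3, so no sequence of fewer than 3 edits works. Backtracking through the table gives one optimal edit sequence (3 edits):
  kxbhmoy → skxbhmoy (ins s @1)
  skxbhmoy → skxbmoy (del h @5)
  skxbmoy → skxbmfy (sub o→f @6)
Edit distance = 3.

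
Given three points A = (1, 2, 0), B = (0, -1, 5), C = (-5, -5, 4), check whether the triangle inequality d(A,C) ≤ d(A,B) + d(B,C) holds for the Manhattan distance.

d(A,B) = 1 + 3 + 5 = 9, d(B,C) = 5 + 4 + 1 = 10, d(A,C) = 6 + 7 + 4 = 17.
d(A,C) = 17 ≤ 9 + 10 = 19. Triangle inequality is satisfied.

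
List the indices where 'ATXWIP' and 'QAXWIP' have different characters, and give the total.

Differing positions: 1, 2. Hamming distance = 2.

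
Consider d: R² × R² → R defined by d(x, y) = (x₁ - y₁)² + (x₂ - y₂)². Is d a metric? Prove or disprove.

No. The squared Euclidean distance fails the triangle inequality. Counterexample: x = (0, 0), y = (3, 3), z = (6, 6). d(x,z) = 6² + 6² = 72, but d(x,y) + d(y,z) = (3² + 3²) + (3² + 3²) = 18 + 18 = 36. Since 72 > 36, the triangle inequality is violated. (Note: √d, the ordinary Euclidean distance, IS a metric.)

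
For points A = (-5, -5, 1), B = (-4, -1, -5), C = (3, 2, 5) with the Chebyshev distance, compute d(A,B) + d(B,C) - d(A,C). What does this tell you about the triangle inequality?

d(A,B) = max(1, 4, 6) = 6, d(B,C) = max(7, 3, 10) = 10, d(A,C) = max(8, 7, 4) = 8.
d(A,B) + d(B,C) - d(A,C) = 6 + 10 - 8 = 16 - 8 = 8. This is ≥ 0, so the triangle inequality holds for these points.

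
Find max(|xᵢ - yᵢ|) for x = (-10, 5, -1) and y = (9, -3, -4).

max(|x_i - y_i|) = max(|-10 - 9|, |5 - (-3)|, |-1 - (-4)|) = max(19, 8, 3) = 19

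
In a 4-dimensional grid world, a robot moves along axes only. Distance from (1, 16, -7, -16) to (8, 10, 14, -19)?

Σ|x_i - y_i| = |1 - 8| + |16 - 10| + |-7 - 14| + |-16 - (-19)| = 7 + 6 + 21 + 3 = 37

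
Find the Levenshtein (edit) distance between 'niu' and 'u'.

Let D[i][j] be the edit distance between the first i characters of 'niu' and the first j characters of 'u', with D[i][0] = i, D[0][j] = j, and D[i][j] = D[i-1][j-1] if the characters match, else 1 + min(D[i-1][j], D[i][j-1], D[i-1][j-1]). Filling the table (rows: prefixes of 'niu', columns: prefixes of 'u'):
     ε  u
  ε  0  1
  n  1  1
  i  2  2
  u  3  2
The bottom-right entry gives D[3][1] = 2, so no sequence of fewer than 2 edits works. Backtracking through the table gives one optimal edit sequence (2 edits):
  niu → iu (del n @1)
  iu → u (del i @1)
Edit distance = 2.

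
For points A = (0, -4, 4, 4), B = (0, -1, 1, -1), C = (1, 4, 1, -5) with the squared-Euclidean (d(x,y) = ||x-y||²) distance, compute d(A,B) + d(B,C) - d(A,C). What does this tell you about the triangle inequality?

d(A,B) = 0² + 3² + 3² + 5² = 43, d(B,C) = 1² + 5² + 0² + 4² = 42, d(A,C) = 1² + 8² + 3² + 9² = 155.
d(A,B) + d(B,C) - d(A,C) = 43 + 42 - 155 = 85 - 155 = -70. This is < 0, so the triangle inequality FAILS for these points (squared-Euclidean is not a metric).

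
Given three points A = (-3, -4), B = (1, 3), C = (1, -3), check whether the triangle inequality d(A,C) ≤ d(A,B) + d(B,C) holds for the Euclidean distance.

d(A,B) = √(4² + 7²) = √65 ≈ 8.0623, d(B,C) = √(0² + 6²) = √36 = 6, d(A,C) = √(4² + 1²) = √17 ≈ 4.1231.
d(A,C) ≈ 4.1231 ≤ 8.0623 + 6 = 14.0623. Triangle inequality is satisfied.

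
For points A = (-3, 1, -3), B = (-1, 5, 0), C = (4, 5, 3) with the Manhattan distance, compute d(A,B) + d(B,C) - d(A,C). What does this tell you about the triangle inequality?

d(A,B) = 2 + 4 + 3 = 9, d(B,C) = 5 + 0 + 3 = 8, d(A,C) = 7 + 4 + 6 = 17.
d(A,B) + d(B,C) - d(A,C) = 9 + 8 - 17 = 17 - 17 = 0. This is ≥ 0, so the triangle inequality holds for these points.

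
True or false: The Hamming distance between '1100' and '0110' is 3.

Differing positions: 1, 3. Hamming distance = 2, so the claim that d_H = 3 is false.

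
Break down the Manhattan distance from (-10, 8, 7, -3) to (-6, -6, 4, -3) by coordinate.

Σ|x_i - y_i| = |-10 - (-6)| + |8 - (-6)| + |7 - 4| + |-3 - (-3)| = 4 + 14 + 3 + 0 = 21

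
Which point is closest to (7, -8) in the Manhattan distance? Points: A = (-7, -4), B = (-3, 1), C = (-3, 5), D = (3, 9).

Distances: d(A) = 18, d(B) = 19, d(C) = 23, d(D) = 21. Nearest: A = (-7, -4) with distance 18.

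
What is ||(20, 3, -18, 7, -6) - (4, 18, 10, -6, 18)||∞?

max(|x_i - y_i|) = max(|20 - 4|, |3 - 18|, |-18 - 10|, |7 - (-6)|, |-6 - 18|) = max(16, 15, 28, 13, 24) = 28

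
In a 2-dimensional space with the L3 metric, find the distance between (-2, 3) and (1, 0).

(Σ|x_i - y_i|^3)^(1/3) = (|-2 - 1|^3 + |3 - 0|^3)^(1/3)
= (3^3 + 3^3)^(1/3) = (27 + 27)^(1/3) = (54)^(1/3) ≈ 3.7798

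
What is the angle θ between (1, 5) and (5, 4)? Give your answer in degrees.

With u = (1, 5), v = (5, 4):
u·v = 1·5 + 5·4 = 5 + 20 = 25.
|u| = √(1² + 5²) = √26, |v| = √(5² + 4²) = √41, so |u||v| = √(26·41) = √1066.
cos θ = (u·v)/(|u||v|) = 25/√1066 ≈ 0.765705
θ = arccos(0.765705) ≈ 40.03°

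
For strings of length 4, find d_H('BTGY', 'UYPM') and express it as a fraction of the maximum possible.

Differing positions: 1, 2, 3, 4. Hamming distance = 4. The maximum possible Hamming distance for length-4 strings is 4, so d_H/4 = 4/4 = 1.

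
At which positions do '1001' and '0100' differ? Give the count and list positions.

Differing positions: 1, 2, 4. Hamming distance = 3.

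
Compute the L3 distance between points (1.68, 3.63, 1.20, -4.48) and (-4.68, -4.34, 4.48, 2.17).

(Σ|x_i - y_i|^3)^(1/3) = (|1.68 - (-4.68)|^3 + |3.63 - (-4.34)|^3 + |1.2 - 4.48|^3 + |-4.48 - 2.17|^3)^(1/3)
= (6.36^3 + 7.97^3 + 3.28^3 + 6.65^3)^(1/3) ≈ (257.2595 + 506.2616 + 35.2876 + 294.0796)^(1/3) = (1092.8883)^(1/3) ≈ 10.3005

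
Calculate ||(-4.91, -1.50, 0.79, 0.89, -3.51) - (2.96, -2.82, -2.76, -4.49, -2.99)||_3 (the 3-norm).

(Σ|x_i - y_i|^3)^(1/3) = (|-4.91 - 2.96|^3 + |-1.5 - (-2.82)|^3 + |0.79 - (-2.76)|^3 + |0.89 - (-4.49)|^3 + |-3.51 - (-2.99)|^3)^(1/3)
= (7.87^3 + 1.32^3 + 3.55^3 + 5.38^3 + 0.52^3)^(1/3) ≈ (487.4434 + 2.3 + 44.7389 + 155.7209 + 0.1406)^(1/3) = (690.3438)^(1/3) ≈ 8.838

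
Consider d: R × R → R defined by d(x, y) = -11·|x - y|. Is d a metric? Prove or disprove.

No. With c = -11 < 0, d fails non-negativity: d(8, 14) = -11·|8 - 14| = -11·6 = -66 < 0.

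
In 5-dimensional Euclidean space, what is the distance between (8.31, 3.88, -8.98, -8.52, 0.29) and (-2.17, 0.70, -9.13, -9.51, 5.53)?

√(Σ(x_i - y_i)²) = √((8.31 - (-2.17))² + (3.88 - 0.7)² + (-8.98 - (-9.13))² + (-8.52 - (-9.51))² + (0.29 - 5.53)²)
= √(10.48² + 3.18² + 0.15² + 0.99² + (-5.24)²) = √(109.8304 + 10.1124 + 0.0225 + 0.9801 + 27.4576) = √148.403 ≈ 12.1821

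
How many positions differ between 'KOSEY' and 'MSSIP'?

Differing positions: 1, 2, 4, 5. Hamming distance = 4.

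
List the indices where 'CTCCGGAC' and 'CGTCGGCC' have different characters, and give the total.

Differing positions: 2, 3, 7. Hamming distance = 3.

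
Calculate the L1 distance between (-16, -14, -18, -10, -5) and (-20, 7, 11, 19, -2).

Σ|x_i - y_i| = |-16 - (-20)| + |-14 - 7| + |-18 - 11| + |-10 - 19| + |-5 - (-2)| = 4 + 21 + 29 + 29 + 3 = 86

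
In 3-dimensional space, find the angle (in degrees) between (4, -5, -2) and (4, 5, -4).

With u = (4, -5, -2), v = (4, 5, -4):
u·v = 4·4 + (-5)·5 + (-2)·(-4) = 16 + (-25) + 8 = -1.
|u| = √(4² + (-5)² + (-2)²) = √45, |v| = √(4² + 5² + (-4)²) = √57, so |u||v| = √(45·57) = √2565.
cos θ = (u·v)/(|u||v|) = -1/√2565 ≈ -0.019745
θ = arccos(-0.019745) ≈ 91.13°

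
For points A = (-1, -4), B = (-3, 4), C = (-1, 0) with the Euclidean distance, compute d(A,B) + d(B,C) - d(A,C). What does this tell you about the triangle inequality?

d(A,B) = √(2² + 8²) = √68 ≈ 8.2462, d(B,C) = √(2² + 4²) = √20 ≈ 4.4721, d(A,C) = √(0² + 4²) = √16 = 4.
d(A,B) + d(B,C) - d(A,C) = 8.2462 + 4.4721 - 4 = 12.7183 - 4 = 8.7183 (to 4 decimal places). This is ≥ 0, so the triangle inequality holds for these points.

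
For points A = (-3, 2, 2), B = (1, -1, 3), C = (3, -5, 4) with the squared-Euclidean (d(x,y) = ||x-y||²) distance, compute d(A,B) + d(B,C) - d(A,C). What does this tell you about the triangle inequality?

d(A,B) = 4² + 3² + 1² = 26, d(B,C) = 2² + 4² + 1² = 21, d(A,C) = 6² + 7² + 2² = 89.
d(A,B) + d(B,C) - d(A,C) = 26 + 21 - 89 = 47 - 89 = -42. This is < 0, so the triangle inequality FAILS for these points (squared-Euclidean is not a metric).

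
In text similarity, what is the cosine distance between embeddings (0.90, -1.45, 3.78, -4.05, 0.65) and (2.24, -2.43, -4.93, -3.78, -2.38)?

With u = (0.90, -1.45, 3.78, -4.05, 0.65), v = (2.24, -2.43, -4.93, -3.78, -2.38):
u·v = 0.9·2.24 + (-1.45)·(-2.43) + 3.78·(-4.93) + (-4.05)·(-3.78) + 0.65·(-2.38) = 2.016 + 3.5235 + (-18.6354) + 15.309 + (-1.547) = 0.6661.
|u| = √(0.9² + (-1.45)² + 3.78² + (-4.05)² + 0.65²) = √(0.81 + 2.1025 + 14.2884 + 16.4025 + 0.4225) = √34.0259, |v| = √(2.24² + (-2.43)² + (-4.93)² + (-3.78)² + (-2.38)²) = √(5.0176 + 5.9049 + 24.3049 + 14.2884 + 5.6644) = √55.1802.
cos θ = (u·v)/(|u||v|) = 0.6661/(√34.0259·√55.1802) ≈ 0.0154
Cosine distance = 1 - cos θ ≈ 1 - 0.0154 = 0.9846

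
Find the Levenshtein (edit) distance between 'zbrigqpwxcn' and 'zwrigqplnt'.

Let D[i][j] be the edit distance between the first i characters of 'zbrigqpwxcn' and the first j characters of 'zwrigqplnt', with D[i][0] = i, D[0][j] = j, and D[i][j] = D[i-1][j-1] if the characters match, else 1 + min(D[i-1][j], D[i][j-1], D[i-1][j-1]). Filling the table (rows: prefixes of 'zbrigqpwxcn', columns: prefixes of 'zwrigqplnt'):
     ε  z  w  r  i  g  q  p  l  n  t
  ε  0  1  2  3  4  5  6  7  8  9 10
  z  1  0  1  2  3  4  5  6  7  8  9
  b  2  1  1  2  3  4  5  6  7  8  9
  r  3  2  2  1  2  3  4  5  6  7  8
  i  4  3  3  2  1  2  3  4  5  6  7
  g  5  4  4  3  2  1  2  3  4  5  6
  q  6  5  5  4  3  2  1  2  3  4  5
  p  7  6  6  5  4  3  2  1  2  3  4
  w  8  7  6  6  5  4  3  2  2  3  4
  x  9  8  7  7  6  5  4  3  3  3  4
  c 10  9  8  8  7  6  5  4  4  4  4
  n 11 10  9  9  8  7  6  5  5  4  5
The bottom-right entry gives D[11][10] = 5, so no sequence of fewer than 5 edits works. Backtracking through the table gives one optimal edit sequence (5 edits):
  zbrigqpwxcn → zwrigqpwxcn (sub b→w @2)
  zwrigqpwxcn → zwrigqpxcn (del w @8)
  zwrigqpxcn → zwrigqplcn (sub x→l @8)
  zwrigqplcn → zwrigqplnn (sub c→n @9)
  zwrigqplnn → zwrigqplnt (sub n→t @10)
Edit distance = 5.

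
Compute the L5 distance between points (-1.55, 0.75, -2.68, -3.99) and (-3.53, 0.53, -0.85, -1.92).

(Σ|x_i - y_i|^5)^(1/5) = (|-1.55 - (-3.53)|^5 + |0.75 - 0.53|^5 + |-2.68 - (-0.85)|^5 + |-3.99 - (-1.92)|^5)^(1/5)
= (1.98^5 + 0.22^5 + 1.83^5 + 2.07^5)^(1/5) ≈ (30.4317 + 0.0005 + 20.5237 + 38.006)^(1/5) = (88.9619)^(1/5) ≈ 2.4538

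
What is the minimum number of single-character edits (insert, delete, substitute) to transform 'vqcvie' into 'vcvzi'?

Let D[i][j] be the edit distance between the first i characters of 'vqcvie' and the first j characters of 'vcvzi', with D[i][0] = i, D[0][j] = j, and D[i][j] = D[i-1][j-1] if the characters match, else 1 + min(D[i-1][j], D[i][j-1], D[i-1][j-1]). Filling the table (rows: prefixes of 'vqcvie', columns: prefixes of 'vcvzi'):
     ε  v  c  v  z  i
  ε  0  1  2  3  4  5
  v  1  0  1  2  3  4
  q  2  1  1  2  3  4
  c  3  2  1  2  3  4
  v  4  3  2  1  2  3
  i  5  4  3  2  2  2
  e  6  5  4  3  3  3
The bottom-right entry gives D[6][5] = 3, so no sequence of fewer than 3 edits works. Backtracking through the table gives one optimal edit sequence (3 edits):
  vqcvie → vcvie (del q @2)
  vcvie → vcvze (sub i→z @4)
  vcvze → vcvzi (sub e→i @5)
Edit distance = 3.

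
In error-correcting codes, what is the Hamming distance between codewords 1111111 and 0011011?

Differing positions: 1, 2, 5. Hamming distance = 3.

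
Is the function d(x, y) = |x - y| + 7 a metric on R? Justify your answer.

No. d fails identity of indiscernibles (specifically d(x,x) = 0): d(-2, -2) = |-2 - (-2)| + 7 = 0 + 7 = 7 ≠ 0.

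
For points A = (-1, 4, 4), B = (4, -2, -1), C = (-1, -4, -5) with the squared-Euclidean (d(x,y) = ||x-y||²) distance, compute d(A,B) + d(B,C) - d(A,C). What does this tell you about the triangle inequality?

d(A,B) = 5² + 6² + 5² = 86, d(B,C) = 5² + 2² + 4² = 45, d(A,C) = 0² + 8² + 9² = 145.
d(A,B) + d(B,C) - d(A,C) = 86 + 45 - 145 = 131 - 145 = -14. This is < 0, so the triangle inequality FAILS for these points (squared-Euclidean is not a metric).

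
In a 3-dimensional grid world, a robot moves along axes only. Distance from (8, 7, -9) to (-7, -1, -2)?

Σ|x_i - y_i| = |8 - (-7)| + |7 - (-1)| + |-9 - (-2)| = 15 + 8 + 7 = 30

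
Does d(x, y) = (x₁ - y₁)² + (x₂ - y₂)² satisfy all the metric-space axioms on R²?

No. The squared Euclidean distance fails the triangle inequality. Counterexample: x = (0, 0), y = (4, 5), z = (8, 10). d(x,z) = 8² + 10² = 164, but d(x,y) + d(y,z) = (4² + 5²) + (4² + 5²) = 41 + 41 = 82. Since 164 > 82, the triangle inequality is violated. (Note: √d, the ordinary Euclidean distance, IS a metric.)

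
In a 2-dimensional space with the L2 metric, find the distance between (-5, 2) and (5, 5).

(Σ|x_i - y_i|^2)^(1/2) = (|-5 - 5|^2 + |2 - 5|^2)^(1/2)
= (10^2 + 3^2)^(1/2) = (100 + 9)^(1/2) = (109)^(1/2) ≈ 10.4403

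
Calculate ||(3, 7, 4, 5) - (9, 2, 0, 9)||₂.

√(Σ(x_i - y_i)²) = √((3 - 9)² + (7 - 2)² + (4 - 0)² + (5 - 9)²)
= √((-6)² + 5² + 4² + (-4)²) = √(36 + 25 + 16 + 16) = √93 ≈ 9.6437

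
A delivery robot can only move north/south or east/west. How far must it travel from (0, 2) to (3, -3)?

Σ|x_i - y_i| = |0 - 3| + |2 - (-3)| = 3 + 5 = 8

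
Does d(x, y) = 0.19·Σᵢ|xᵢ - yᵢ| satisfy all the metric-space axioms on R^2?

Yes. The L1 (Manhattan) norm induces a metric on R^2, and multiplying a metric by a positive constant 0.19 > 0 preserves all four axioms: non-negativity (0.19·||x-y|| ≥ 0), identity (0.19·||x-y|| = 0 ⟺ ||x-y|| = 0 ⟺ x = y), symmetry (||x-y|| = ||y-x||), and the triangle inequality (0.19·||x-z|| ≤ 0.19·||x-y|| + 0.19·||y-z||). So d is a metric.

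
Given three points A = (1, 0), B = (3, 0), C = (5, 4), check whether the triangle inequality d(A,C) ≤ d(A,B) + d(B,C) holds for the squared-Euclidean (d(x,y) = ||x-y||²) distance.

d(A,B) = 2² + 0² = 4, d(B,C) = 2² + 4² = 20, d(A,C) = 4² + 4² = 32.
d(A,C) = 32 > 4 + 20 = 24. Triangle inequality is VIOLATED. (Squared-Euclidean is not a metric — this is a counterexample.)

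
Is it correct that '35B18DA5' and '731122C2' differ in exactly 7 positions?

Differing positions: 1, 2, 3, 5, 6, 7, 8. Hamming distance = 7, so the claim is true.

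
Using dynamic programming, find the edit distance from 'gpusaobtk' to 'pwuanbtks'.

Let D[i][j] be the edit distance between the first i characters of 'gpusaobtk' and the first j characters of 'pwuanbtks', with D[i][0] = i, D[0][j] = j, and D[i][j] = D[i-1][j-1] if the characters match, else 1 + min(D[i-1][j], D[i][j-1], D[i-1][j-1]). Filling the table (rows: prefixes of 'gpusaobtk', columns: prefixes of 'pwuanbtks'):
     ε  p  w  u  a  n  b  t  k  s
  ε  0  1  2  3  4  5  6  7  8  9
  g  1  1  2  3  4  5  6  7  8  9
  p  2  1  2  3  4  5  6  7  8  9
  u  3  2  2  2  3  4  5  6  7  8
  s  4  3  3  3  3  4  5  6  7  7
  a  5  4  4  4  3  4  5  6  7  8
  o  6  5  5  5  4  4  5  6  7  8
  b  7  6  6  6  5  5  4  5  6  7
  t  8  7  7  7  6  6  5  4  5  6
  k  9  8  8  8  7  7  6  5  4  5
The bottom-right entry gives D[9][9] = 5, so no sequence of fewer than 5 edits works. Backtracking through the table gives one optimal edit sequence (5 edits):
  gpusaobtk → pusaobtk (del g @1)
  pusaobtk → pwsaobtk (sub u→w @2)
  pwsaobtk → pwuaobtk (sub s→u @3)
  pwuaobtk → pwuanbtk (sub o→n @5)
  pwuanbtk → pwuanbtks (ins s @9)
Edit distance = 5.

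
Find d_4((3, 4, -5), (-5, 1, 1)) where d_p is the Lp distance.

(Σ|x_i - y_i|^4)^(1/4) = (|3 - (-5)|^4 + |4 - 1|^4 + |-5 - 1|^4)^(1/4)
= (8^4 + 3^4 + 6^4)^(1/4) = (4096 + 81 + 1296)^(1/4) = (5473)^(1/4) ≈ 8.6011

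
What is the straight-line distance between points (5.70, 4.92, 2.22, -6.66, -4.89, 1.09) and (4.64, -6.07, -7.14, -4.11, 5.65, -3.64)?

√(Σ(x_i - y_i)²) = √((5.7 - 4.64)² + (4.92 - (-6.07))² + (2.22 - (-7.14))² + (-6.66 - (-4.11))² + (-4.89 - 5.65)² + (1.09 - (-3.64))²)
= √(1.06² + 10.99² + 9.36² + (-2.55)² + (-10.54)² + 4.73²) = √(1.1236 + 120.7801 + 87.6096 + 6.5025 + 111.0916 + 22.3729) = √349.4803 ≈ 18.6944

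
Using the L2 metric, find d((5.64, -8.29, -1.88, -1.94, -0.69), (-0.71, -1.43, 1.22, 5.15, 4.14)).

√(Σ(x_i - y_i)²) = √((5.64 - (-0.71))² + (-8.29 - (-1.43))² + (-1.88 - 1.22)² + (-1.94 - 5.15)² + (-0.69 - 4.14)²)
= √(6.35² + (-6.86)² + (-3.1)² + (-7.09)² + (-4.83)²) = √(40.3225 + 47.0596 + 9.61 + 50.2681 + 23.3289) = √170.5891 ≈ 13.061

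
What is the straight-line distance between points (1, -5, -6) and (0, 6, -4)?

√(Σ(x_i - y_i)²) = √((1 - 0)² + (-5 - 6)² + (-6 - (-4))²)
= √(1² + (-11)² + (-2)²) = √(1 + 121 + 4) = √126 ≈ 11.225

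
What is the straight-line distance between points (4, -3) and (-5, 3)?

√(Σ(x_i - y_i)²) = √((4 - (-5))² + (-3 - 3)²)
= √(9² + (-6)²) = √(81 + 36) = √117 ≈ 10.8167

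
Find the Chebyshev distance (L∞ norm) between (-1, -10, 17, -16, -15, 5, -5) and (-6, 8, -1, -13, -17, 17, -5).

max(|x_i - y_i|) = max(|-1 - (-6)|, |-10 - 8|, |17 - (-1)|, |-16 - (-13)|, |-15 - (-17)|, |5 - 17|, |-5 - (-5)|) = max(5, 18, 18, 3, 2, 12, 0) = 18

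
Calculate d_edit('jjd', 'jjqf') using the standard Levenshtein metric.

Let D[i][j] be the edit distance between the first i characters of 'jjd' and the first j characters of 'jjqf', with D[i][0] = i, D[0][j] = j, and D[i][j] = D[i-1][j-1] if the characters match, else 1 + min(D[i-1][j], D[i][j-1], D[i-1][j-1]). Filling the table (rows: prefixes of 'jjd', columns: prefixes of 'jjqf'):
     ε  j  j  q  f
  ε  0  1  2  3  4
  j  1  0  1  2  3
  j  2  1  0  1  2
  d  3  2  1  1  2
The bottom-right entry gives D[3][4] = 2, so no sequence of fewer than 2 edits works. Backtracking through the table gives one optimal edit sequence (2 edits):
  jjd → jjqd (ins q @3)
  jjqd → jjqf (sub d→f @4)
Edit distance = 2.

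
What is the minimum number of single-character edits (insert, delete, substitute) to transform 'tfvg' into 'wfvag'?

Let D[i][j] be the edit distance between the first i characters of 'tfvg' and the first j characters of 'wfvag', with D[i][0] = i, D[0][j] = j, and D[i][j] = D[i-1][j-1] if the characters match, else 1 + min(D[i-1][j], D[i][j-1], D[i-1][j-1]). Filling the table (rows: prefixes of 'tfvg', columns: prefixes of 'wfvag'):
     ε  w  f  v  a  g
  ε  0  1  2  3  4  5
  t  1  1  2  3  4  5
  f  2  2  1  2  3  4
  v  3  3  2  1  2  3
  g  4  4  3  2  2  2
The bottom-right entry gives D[4][5] = 2, so no sequence of fewer than 2 edits works. Backtracking through the table gives one optimal edit sequence (2 edits):
  tfvg → wfvg (sub t→w @1)
  wfvg → wfvag (ins a @4)
Edit distance = 2.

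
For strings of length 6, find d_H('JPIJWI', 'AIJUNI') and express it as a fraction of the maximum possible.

Differing positions: 1, 2, 3, 4, 5. Hamming distance = 5. The maximum possible Hamming distance for length-6 strings is 6, so d_H/6 = 5/6 ≈ 0.8333.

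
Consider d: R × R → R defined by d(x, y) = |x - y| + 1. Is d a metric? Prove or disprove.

No. d fails identity of indiscernibles (specifically d(x,x) = 0): d(6, 6) = |6 - 6| + 1 = 0 + 1 = 1 ≠ 0.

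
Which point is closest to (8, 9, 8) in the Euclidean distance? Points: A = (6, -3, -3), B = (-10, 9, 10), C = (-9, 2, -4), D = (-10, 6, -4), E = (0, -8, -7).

Distances: d(A) ≈ 16.4012, d(B) ≈ 18.1108, d(C) ≈ 21.9545, d(D) ≈ 21.8403, d(E) ≈ 24.0416. Nearest: A = (6, -3, -3) with distance 16.4012.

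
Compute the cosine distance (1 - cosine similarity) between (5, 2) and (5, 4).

With u = (5, 2), v = (5, 4):
u·v = 5·5 + 2·4 = 25 + 8 = 33.
|u| = √(5² + 2²) = √29, |v| = √(5² + 4²) = √41, so |u||v| = √(29·41) = √1189.
cos θ = (u·v)/(|u||v|) = 33/√1189 ≈ 0.957
Cosine distance = 1 - cos θ ≈ 1 - 0.957 = 0.043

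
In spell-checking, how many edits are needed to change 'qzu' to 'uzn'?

Let D[i][j] be the edit distance between the first i characters of 'qzu' and the first j characters of 'uzn', with D[i][0] = i, D[0][j] = j, and D[i][j] = D[i-1][j-1] if the characters match, else 1 + min(D[i-1][j], D[i][j-1], D[i-1][j-1]). Filling the table (rows: prefixes of 'qzu', columns: prefixes of 'uzn'):
     ε  u  z  n
  ε  0  1  2  3
  q  1  1  2  3
  z  2  2  1  2
  u  3  2  2  2
The bottom-right entry gives D[3][3] = 2, so no sequence of fewer than 2 edits works. Backtracking through the table gives one optimal edit sequence (2 edits):
  qzu → uzu (sub q→u @1)
  uzu → uzn (sub u→n @3)
Edit distance = 2.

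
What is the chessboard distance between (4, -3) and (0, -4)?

max(|x_i - y_i|) = max(|4 - 0|, |-3 - (-4)|) = max(4, 1) = 4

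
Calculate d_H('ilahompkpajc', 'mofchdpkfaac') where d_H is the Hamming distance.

Differing positions: 1, 2, 3, 4, 5, 6, 9, 11. Hamming distance = 8.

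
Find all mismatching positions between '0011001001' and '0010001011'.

Differing positions: 4, 9. Hamming distance = 2.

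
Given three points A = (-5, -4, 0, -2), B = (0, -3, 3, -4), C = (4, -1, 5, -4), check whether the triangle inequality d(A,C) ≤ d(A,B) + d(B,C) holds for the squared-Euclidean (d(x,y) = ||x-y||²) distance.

d(A,B) = 5² + 1² + 3² + 2² = 39, d(B,C) = 4² + 2² + 2² + 0² = 24, d(A,C) = 9² + 3² + 5² + 2² = 119.
d(A,C) = 119 > 39 + 24 = 63. Triangle inequality is VIOLATED. (Squared-Euclidean is not a metric — this is a counterexample.)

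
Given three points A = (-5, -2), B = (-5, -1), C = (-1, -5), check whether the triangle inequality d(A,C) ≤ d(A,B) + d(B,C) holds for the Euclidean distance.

d(A,B) = √(0² + 1²) = √1 = 1, d(B,C) = √(4² + 4²) = √32 ≈ 5.6569, d(A,C) = √(4² + 3²) = √25 = 5.
d(A,C) = 5 ≤ 1 + 5.6569 = 6.6569. Triangle inequality is satisfied.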